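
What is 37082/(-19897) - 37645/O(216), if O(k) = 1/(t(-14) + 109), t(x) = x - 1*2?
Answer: -69659135627/19897 ≈ -3.5010e+6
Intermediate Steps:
t(x) = -2 + x (t(x) = x - 2 = -2 + x)
O(k) = 1/93 (O(k) = 1/((-2 - 14) + 109) = 1/(-16 + 109) = 1/93)
37082/(-19897) - 37645/O(216) = 37082/(-19897) - 37645/1/93 = 37082*(-1/19897) - 37645*93 = -37082/19897 - 3500985 = -69659135627/19897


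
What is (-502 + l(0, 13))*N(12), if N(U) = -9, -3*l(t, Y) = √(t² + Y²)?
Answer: 4557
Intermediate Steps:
l(t, Y) = -√(Y² + t²)/3 (l(t, Y) = -√(t² + Y²)/3 = -√(Y² + t²)/3)
(-502 + l(0, 13))*N(12) = (-502 - √(13² + 0²)/3)*(-9) = (-502 - √(169 + 0)/3)*(-9) = (-502 - √169/3)*(-9) = (-502 - ⅓*13)*(-9) = (-502 - 13/3)*(-9) = -1519/3*(-9) = 4557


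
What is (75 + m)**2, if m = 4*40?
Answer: 55225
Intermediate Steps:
m = 160
(75 + m)**2 = (75 + 160)**2 = 235**2 = 55225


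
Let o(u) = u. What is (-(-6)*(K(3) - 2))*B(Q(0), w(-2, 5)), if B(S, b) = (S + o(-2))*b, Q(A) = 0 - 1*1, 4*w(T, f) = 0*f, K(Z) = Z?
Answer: 0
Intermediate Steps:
w(T, f) = 0 (w(T, f) = (0*f)/4 = (¼)*0 = 0)
Q(A) = -1 (Q(A) = 0 - 1 = -1)
B(S, b) = b*(-2 + S) (B(S, b) = (S - 2)*b = (-2 + S)*b = b*(-2 + S))
(-(-6)*(K(3) - 2))*B(Q(0), w(-2, 5)) = (-(-6)*(3 - 2))*(0*(-2 - 1)) = (-(-6))*(0*(-3)) = -3*(-2)*0 = 6*0 = 0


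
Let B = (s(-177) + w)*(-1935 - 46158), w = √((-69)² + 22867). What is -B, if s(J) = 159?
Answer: 7646787 + 96186*√6907 ≈ 1.5641e+7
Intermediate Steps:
w = 2*√6907 (w = √(4761 + 22867) = √27628 = 2*√6907 ≈ 166.22)
B = -7646787 - 96186*√6907 (B = (159 + 2*√6907)*(-1935 - 46158) = (159 + 2*√6907)*(-48093) = -7646787 - 96186*√6907 ≈ -1.5641e+7)
-B = -(-7646787 - 96186*√6907) = 7646787 + 96186*√6907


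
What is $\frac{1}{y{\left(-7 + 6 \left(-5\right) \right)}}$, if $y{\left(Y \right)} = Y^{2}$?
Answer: $\frac{1}{1369} \approx 0.00073046$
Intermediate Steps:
$\frac{1}{y{\left(-7 + 6 \left(-5\right) \right)}} = \frac{1}{\left(-7 + 6 \left(-5\right)\right)^{2}} = \frac{1}{\left(-7 - 30\right)^{2}} = \frac{1}{\left(-37\right)^{2}} = \frac{1}{1369}$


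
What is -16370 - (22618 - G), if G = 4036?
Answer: -34952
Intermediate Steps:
-16370 - (22618 - G) = -16370 - (22618 - 1*4036) = -16370 - (22618 - 4036) = -16370 - 1*18582 = -16370 - 18582 = -34952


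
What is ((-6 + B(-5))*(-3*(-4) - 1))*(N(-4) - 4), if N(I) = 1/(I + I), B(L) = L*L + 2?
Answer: -7623/8 ≈ -952.88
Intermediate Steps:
B(L) = 2 + L² (B(L) = L² + 2 = 2 + L²)
N(I) = 1/(2*I)
((-6 + B(-5))*(-3*(-4) - 1))*(N(-4) - 4) = ((-6 + (2 + (-5)²))*(-3*(-4) - 1))*((½)/(-4) - 4) = ((-6 + (2 + 25))*(12 - 1))*((½)*(-¼) - 4) = ((-6 + 27)*11)*(-⅛ - 4) = (21*11)*(-33/8) = 231*(-33/8) = -7623/8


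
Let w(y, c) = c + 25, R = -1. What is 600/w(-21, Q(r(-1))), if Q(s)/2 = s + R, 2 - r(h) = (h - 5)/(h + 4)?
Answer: 600/31 ≈ 19.355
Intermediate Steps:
r(h) = 2 - (-5 + h)/(4 + h) (r(h) = 2 - (h - 5)/(h + 4) = 2 - (-5 + h)/(4 + h))
Q(s) = -2 + 2*s (Q(s) = 2*(s - 1) = 2*(-1 + s) = -2 + 2*s)
w(y, c) = 25 + c
600/w(-21, Q(r(-1))) = 600/(25 + (-2 + 2*((13 - 1)/(4 - 1)))) = 600/(25 + (-2 + 2*(12/3))) = 600/(25 + (-2 + 2*((⅓)*12))) = 600/(25 + (-2 + 2*4)) = 600/(25 + (-2 + 8)) = 600/(25 + 6) = 600/31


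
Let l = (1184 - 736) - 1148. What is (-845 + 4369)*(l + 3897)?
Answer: 11266228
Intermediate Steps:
l = -700 (l = 448 - 1148 = -700)
(-845 + 4369)*(l + 3897) = (-845 + 4369)*(-700 + 3897) = 3524*3197 = 11266228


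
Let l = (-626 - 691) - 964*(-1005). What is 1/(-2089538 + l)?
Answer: -1/1122035 ≈ -8.9124e-7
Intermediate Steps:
l = 967503 (l = -1317 + 968820 = 967503)
1/(-2089538 + l) = 1/(-2089538 + 967503) = 1/(-1122035) = -1/1122035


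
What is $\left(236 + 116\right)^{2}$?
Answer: $123904$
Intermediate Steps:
$\left(236 + 116\right)^{2} = 352^{2} = 123904$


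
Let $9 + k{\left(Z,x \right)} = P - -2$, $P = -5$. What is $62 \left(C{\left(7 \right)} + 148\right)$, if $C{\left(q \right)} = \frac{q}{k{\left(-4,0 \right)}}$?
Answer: $\frac{54839}{6} \approx 9139.8$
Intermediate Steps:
$k{\left(Z,x \right)} = -12$ ($k{\left(Z,x \right)} = -9 - 3 = -12$)
$C{\left(q \right)} = - \frac{q}{12}$ ($C{\left(q \right)} = \frac{q}{-12} = q \left(- \frac{1}{12}\right) = - \frac{q}{12}$)
$62 \left(C{\left(7 \right)} + 148\right) = 62 \left(\left(- \frac{1}{12}\right) 7 + 148\right) = 62 \left(- \frac{7}{12} + 148\right) = 62 \cdot \frac{1769}{12} = \frac{54839}{6}$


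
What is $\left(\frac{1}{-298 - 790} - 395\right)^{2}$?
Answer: $\frac{184694517121}{1183744} \approx 1.5603 \cdot 10^{5}$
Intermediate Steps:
$\left(\frac{1}{-298 - 790} - 395\right)^{2} = \left(\frac{1}{-1088} - 395\right)^{2} = \left(- \frac{1}{1088} - 395\right)^{2} = \left(- \frac{429761}{1088}\right)^{2} = \frac{184694517121}{1183744}$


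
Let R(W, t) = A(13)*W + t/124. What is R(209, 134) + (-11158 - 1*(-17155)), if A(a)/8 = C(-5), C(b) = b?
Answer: -146439/62 ≈ -2361.9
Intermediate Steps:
A(a) = -40 (A(a) = 8*(-5) = -40)
R(W, t) = -40*W + t/124
R(209, 134) + (-11158 - 1*(-17155)) = (-40*209 + (1/124)*134) + (-11158 - 1*(-17155)) = (-8360 + 67/62) + (-11158 + 17155) = -518253/62 + 5997 = -146439/62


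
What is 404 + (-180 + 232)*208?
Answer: 11220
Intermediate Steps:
404 + (-180 + 232)*208 = 404 + 52*208 = 404 + 10816 = 11220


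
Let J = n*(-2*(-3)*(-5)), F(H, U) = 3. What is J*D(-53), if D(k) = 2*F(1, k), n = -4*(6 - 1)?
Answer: 3600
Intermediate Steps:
n = -20 (n = -4*5 = -20)
D(k) = 6 (D(k) = 2*3 = 6)
J = 600 (J = -20*(-2*(-3))*(-5) = -120*(-5) = -20*(-30) = 600)
J*D(-53) = 600*6 = 3600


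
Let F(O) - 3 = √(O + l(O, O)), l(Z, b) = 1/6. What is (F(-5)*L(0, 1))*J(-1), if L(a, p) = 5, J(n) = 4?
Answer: 60 + 10*I*√174/3 ≈ 60.0 + 43.97*I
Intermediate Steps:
l(Z, b) = ⅙
F(O) = 3 + √(⅙ + O) (F(O) = 3 + √(O + ⅙) = 3 + √(⅙ + O))
(F(-5)*L(0, 1))*J(-1) = ((3 + √(6 + 36*(-5))/6)*5)*4 = ((3 + √(6 - 180)/6)*5)*4 = ((3 + √(-174)/6)*5)*4 = ((3 + (I*√174)/6)*5)*4 = ((3 + I*√174/6)*5)*4 = (15 + 5*I*√174/6)*4 = 60 + 10*I*√174/3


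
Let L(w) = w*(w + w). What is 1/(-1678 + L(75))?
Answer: 1/9572 ≈ 0.00010447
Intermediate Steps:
L(w) = 2*w² (L(w) = w*(2*w) = 2*w²)
1/(-1678 + L(75)) = 1/(-1678 + 2*75²) = 1/(-1678 + 2*5625) = 1/(-1678 + 11250) = 1/9572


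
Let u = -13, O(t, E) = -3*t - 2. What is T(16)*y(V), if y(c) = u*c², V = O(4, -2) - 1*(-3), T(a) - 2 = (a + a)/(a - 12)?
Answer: -15730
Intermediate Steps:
O(t, E) = -2 - 3*t
T(a) = 2 + 2*a/(-12 + a) (T(a) = 2 + (a + a)/(a - 12) = 2 + (2*a)/(-12 + a) = 2 + 2*a/(-12 + a))
V = -11 (V = (-2 - 3*4) - 1*(-3) = (-2 - 12) + 3 = -14 + 3 = -11)
y(c) = -13*c²
T(16)*y(V) = (4*(-6 + 16)/(-12 + 16))*(-13*(-11)²) = (4*10/4)*(-13*121) = (4*(¼)*10)*(-1573) = 10*(-1573) = -15730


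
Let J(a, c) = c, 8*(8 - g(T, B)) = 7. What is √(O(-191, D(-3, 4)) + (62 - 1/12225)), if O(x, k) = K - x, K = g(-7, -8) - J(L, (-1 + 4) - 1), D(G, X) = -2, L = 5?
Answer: √24689235426/9780 ≈ 16.066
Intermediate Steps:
g(T, B) = 57/8 (g(T, B) = 8 - ⅛*7 = 8 - 7/8 = 57/8)
K = 41/8 (K = 57/8 - ((-1 + 4) - 1) = 57/8 - (3 - 1) = 57/8 - 1*2 = 57/8 - 2 = 41/8 ≈ 5.1250)
O(x, k) = 41/8 - x
√(O(-191, D(-3, 4)) + (62 - 1/12225)) = √((41/8 - 1*(-191)) + (62 - 1/12225)) = √((41/8 + 191) + (62 - 1*1/12225)) = √(1569/8 + (62 - 1/12225)) = √(1569/8 + 757949/12225) = √(25244617/97800) = √24689235426/9780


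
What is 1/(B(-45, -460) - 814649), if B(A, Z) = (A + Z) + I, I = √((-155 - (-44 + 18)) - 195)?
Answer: -135859/110746007340 - I/36915335780 ≈ -1.2268e-6 - 2.7089e-11*I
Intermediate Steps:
I = 18*I (I = √((-155 - 1*(-26)) - 195) = √((-155 + 26) - 195) = √(-129 - 195) = √(-324) = 18*I ≈ 18.0*I)
B(A, Z) = A + Z + 18*I (B(A, Z) = (A + Z) + 18*I = A + Z + 18*I)
1/(B(-45, -460) - 814649) = 1/((-45 - 460 + 18*I) - 814649) = 1/((-505 + 18*I) - 814649) = 1/(-815154 + 18*I) = (-815154 - 18*I)/664476044040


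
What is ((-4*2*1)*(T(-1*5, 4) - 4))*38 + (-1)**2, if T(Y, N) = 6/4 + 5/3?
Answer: 763/3 ≈ 254.33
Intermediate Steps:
T(Y, N) = 19/6 (T(Y, N) = 6*(1/4) + 5*(1/3) = 3/2 + 5/3 = 19/6)
((-4*2*1)*(T(-1*5, 4) - 4))*38 + (-1)**2 = ((-4*2*1)*(19/6 - 4))*38 + (-1)**2 = (-8*1*(-5/6))*38 + 1 = -8*(-5/6)*38 + 1 = (20/3)*38 + 1 = 760/3 + 1 = 763/3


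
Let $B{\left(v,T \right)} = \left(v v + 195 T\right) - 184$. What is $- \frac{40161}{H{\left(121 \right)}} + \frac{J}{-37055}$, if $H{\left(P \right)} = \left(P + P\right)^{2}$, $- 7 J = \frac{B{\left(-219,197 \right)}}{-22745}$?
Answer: $- \frac{21540306759283}{31410065756300} \approx -0.68578$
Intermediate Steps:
$B{\left(v,T \right)} = -184 + v^{2} + 195 T$ ($B{\left(v,T \right)} = \left(v^{2} + 195 T\right) - 184 = -184 + v^{2} + 195 T$)
$J = \frac{86192}{159215}$ ($J = - \frac{\left(-184 + \left(-219\right)^{2} + 195 \cdot 197\right) \frac{1}{-22745}}{7} = - \frac{\left(-184 + 47961 + 38415\right) \left(- \frac{1}{22745}\right)}{7} = - \frac{86192 \left(- \frac{1}{22745}\right)}{7} = \left(- \frac{1}{7}\right) \left(- \frac{86192}{22745}\right) = \frac{86192}{159215} \approx 0.54136$)
$H{\left(P \right)} = 4 P^{2}$ ($H{\left(P \right)} = \left(2 P\right)^{2} = 4 P^{2}$)
$- \frac{40161}{H{\left(121 \right)}} + \frac{J}{-37055} = - \frac{40161}{4 \cdot 121^{2}} + \frac{86192}{159215 \left(-37055\right)} = - \frac{40161}{4 \cdot 14641} + \frac{86192}{159215} \left(- \frac{1}{37055}\right) = - \frac{40161}{58564} - \frac{86192}{5899711825} = \left(-40161\right) \frac{1}{58564} - \frac{86192}{5899711825} = - \frac{3651}{5324} - \frac{86192}{5899711825} = - \frac{21540306759283}{31410065756300}$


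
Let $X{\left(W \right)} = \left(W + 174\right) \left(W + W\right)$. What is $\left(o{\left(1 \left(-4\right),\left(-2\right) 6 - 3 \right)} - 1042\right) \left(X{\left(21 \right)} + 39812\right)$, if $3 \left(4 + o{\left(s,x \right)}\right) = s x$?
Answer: $-49250052$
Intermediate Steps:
$X{\left(W \right)} = 2 W \left(174 + W\right)$ ($X{\left(W \right)} = \left(174 + W\right) 2 W = 2 W \left(174 + W\right)$)
$o{\left(s,x \right)} = -4 + \frac{s x}{3}$
$\left(o{\left(1 \left(-4\right),\left(-2\right) 6 - 3 \right)} - 1042\right) \left(X{\left(21 \right)} + 39812\right) = \left(\left(-4 + \frac{1 \left(-4\right) \left(\left(-2\right) 6 - 3\right)}{3}\right) - 1042\right) \left(2 \cdot 21 \left(174 + 21\right) + 39812\right) = \left(\left(-4 + \frac{1}{3} \left(-4\right) \left(-12 - 3\right)\right) - 1042\right) \left(2 \cdot 21 \cdot 195 + 39812\right) = \left(\left(-4 + \frac{1}{3} \left(-4\right) \left(-15\right)\right) - 1042\right) \left(8190 + 39812\right) = \left(\left(-4 + 20\right) - 1042\right) 48002 = \left(16 - 1042\right) 48002 = \left(-1026\right) 48002 = -49250052$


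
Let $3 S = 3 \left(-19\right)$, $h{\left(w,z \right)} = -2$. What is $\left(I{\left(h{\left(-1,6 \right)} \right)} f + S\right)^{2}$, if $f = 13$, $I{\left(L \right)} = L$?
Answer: $2025$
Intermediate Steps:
$S = -19$ ($S = \frac{3 \left(-19\right)}{3} = \frac{1}{3} \left(-57\right) = -19$)
$\left(I{\left(h{\left(-1,6 \right)} \right)} f + S\right)^{2} = \left(\left(-2\right) 13 - 19\right)^{2} = \left(-26 - 19\right)^{2} = \left(-45\right)^{2} = 2025$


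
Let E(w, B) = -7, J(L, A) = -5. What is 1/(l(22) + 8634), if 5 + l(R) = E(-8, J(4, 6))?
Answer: 1/8622 ≈ 0.00011598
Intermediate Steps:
l(R) = -12 (l(R) = -5 - 7 = -12)
1/(l(22) + 8634) = 1/(-12 + 8634) = 1/8622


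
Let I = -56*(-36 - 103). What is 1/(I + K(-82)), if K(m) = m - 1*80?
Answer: 1/7622 ≈ 0.00013120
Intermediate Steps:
I = 7784 (I = -56*(-139) = 7784)
K(m) = -80 + m (K(m) = m - 80 = -80 + m)
1/(I + K(-82)) = 1/(7784 + (-80 - 82)) = 1/(7784 - 162) = 1/7622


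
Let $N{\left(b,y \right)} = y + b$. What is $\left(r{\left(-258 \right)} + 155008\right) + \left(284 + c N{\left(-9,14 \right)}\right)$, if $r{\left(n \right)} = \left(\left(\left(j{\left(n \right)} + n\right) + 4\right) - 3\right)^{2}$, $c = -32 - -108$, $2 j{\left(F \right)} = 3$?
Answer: $\frac{883809}{4} \approx 2.2095 \cdot 10^{5}$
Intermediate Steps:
$j{\left(F \right)} = \frac{3}{2}$ ($j{\left(F \right)} = \frac{1}{2} \cdot 3 = \frac{3}{2}$)
$N{\left(b,y \right)} = b + y$
$c = 76$ ($c = -32 + 108 = 76$)
$r{\left(n \right)} = \left(\frac{5}{2} + n\right)^{2}$ ($r{\left(n \right)} = \left(\left(\left(\frac{3}{2} + n\right) + 4\right) - 3\right)^{2} = \left(\left(\frac{11}{2} + n\right) - 3\right)^{2} = \left(\frac{5}{2} + n\right)^{2}$)
$\left(r{\left(-258 \right)} + 155008\right) + \left(284 + c N{\left(-9,14 \right)}\right) = \left(\frac{\left(5 + 2 \left(-258\right)\right)^{2}}{4} + 155008\right) + \left(284 + 76 \left(-9 + 14\right)\right) = \left(\frac{\left(5 - 516\right)^{2}}{4} + 155008\right) + \left(284 + 76 \cdot 5\right) = \left(\frac{\left(-511\right)^{2}}{4} + 155008\right) + \left(284 + 380\right) = \left(\frac{1}{4} \cdot 261121 + 155008\right) + 664 = \left(\frac{261121}{4} + 155008\right) + 664 = \frac{881153}{4} + 664 = \frac{883809}{4}$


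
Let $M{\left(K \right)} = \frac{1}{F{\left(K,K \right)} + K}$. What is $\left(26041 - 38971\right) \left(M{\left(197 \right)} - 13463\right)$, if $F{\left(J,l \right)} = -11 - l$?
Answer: $\frac{1914855420}{11} \approx 1.7408 \cdot 10^{8}$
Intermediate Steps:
$M{\left(K \right)} = - \frac{1}{11}$ ($M{\left(K \right)} = \frac{1}{\left(-11 - K\right) + K} = \frac{1}{-11} = - \frac{1}{11}$)
$\left(26041 - 38971\right) \left(M{\left(197 \right)} - 13463\right) = \left(26041 - 38971\right) \left(- \frac{1}{11} - 13463\right) = \left(-12930\right) \left(- \frac{148094}{11}\right) = \frac{1914855420}{11}$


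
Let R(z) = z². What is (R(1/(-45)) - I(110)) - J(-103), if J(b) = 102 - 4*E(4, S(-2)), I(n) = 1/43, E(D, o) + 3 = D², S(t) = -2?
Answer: -4355732/87075 ≈ -50.023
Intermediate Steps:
E(D, o) = -3 + D²
I(n) = 1/43
J(b) = 50 (J(b) = 102 - 4*(-3 + 4²) = 102 - 4*(-3 + 16) = 102 - 4*13 = 102 - 52 = 50)
(R(1/(-45)) - I(110)) - J(-103) = ((1/(-45))² - 1*1/43) - 1*50 = ((-1/45)² - 1/43) - 50 = (1/2025 - 1/43) - 50 = -1982/87075 - 50 = -4355732/87075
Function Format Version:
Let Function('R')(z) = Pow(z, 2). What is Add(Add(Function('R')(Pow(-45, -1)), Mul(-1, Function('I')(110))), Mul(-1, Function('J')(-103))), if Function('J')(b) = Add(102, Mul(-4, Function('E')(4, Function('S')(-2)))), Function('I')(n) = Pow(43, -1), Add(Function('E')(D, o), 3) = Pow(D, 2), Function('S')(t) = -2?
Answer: Rational(-4355732, 87075) ≈ -50.023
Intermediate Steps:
Function('E')(D, o) = Add(-3, Pow(D, 2))
Function('I')(n) = Rational(1, 43)
Function('J')(b) = 50 (Function('J')(b) = Add(102, Mul(-4, Add(-3, Pow(4, 2)))) = Add(102, Mul(-4, Add(-3, 16))) = Add(102, Mul(-4, 13)) = Add(102, -52) = 50)
Add(Add(Function('R')(Pow(-45, -1)), Mul(-1, Function('I')(110))), Mul(-1, Function('J')(-103))) = Add(Add(Pow(Pow(-45, -1), 2), Mul(-1, Rational(1, 43))), Mul(-1, 50)) = Add(Add(Pow(Rational(-1, 45), 2), Rational(-1, 43)), -50) = Add(Add(Rational(1, 2025), Rational(-1, 43)), -50) = Add(Rational(-1982, 87075), -50) = Rational(-4355732, 87075)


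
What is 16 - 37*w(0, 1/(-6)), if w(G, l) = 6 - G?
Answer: -206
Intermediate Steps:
16 - 37*w(0, 1/(-6)) = 16 - 37*(6 - 1*0) = 16 - 37*(6 + 0) = 16 - 37*6 = 16 - 222 = -206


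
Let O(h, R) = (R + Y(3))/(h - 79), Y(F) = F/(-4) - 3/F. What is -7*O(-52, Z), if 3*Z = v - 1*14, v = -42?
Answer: -1715/1572 ≈ -1.0910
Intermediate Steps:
Y(F) = -3/F - F/4 (Y(F) = F*(-1/4) - 3/F = -F/4 - 3/F = -3/F - F/4)
Z = -56/3 (Z = (-42 - 1*14)/3 = (-42 - 14)/3 = (1/3)*(-56) = -56/3 ≈ -18.667)
O(h, R) = (-7/4 + R)/(-79 + h) (O(h, R) = (R + (-3/3 - 1/4*3))/(h - 79) = (R + (-3*1/3 - 3/4))/(-79 + h) = (R + (-1 - 3/4))/(-79 + h) = (R - 7/4)/(-79 + h) = (-7/4 + R)/(-79 + h))
-7*O(-52, Z) = -7*(-7/4 - 56/3)/(-79 - 52) = -7*(-245)/((-131)*12) = -(-7)*(-245)/(131*12) = -7*245/1572 = -1715/1572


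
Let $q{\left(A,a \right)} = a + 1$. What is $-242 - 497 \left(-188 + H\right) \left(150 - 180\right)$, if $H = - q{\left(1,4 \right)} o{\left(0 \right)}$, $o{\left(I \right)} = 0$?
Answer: $-2803322$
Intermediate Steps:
$q{\left(A,a \right)} = 1 + a$
$H = 0$ ($H = - (1 + 4) 0 = \left(-1\right) 5 \cdot 0 = \left(-5\right) 0 = 0$)
$-242 - 497 \left(-188 + H\right) \left(150 - 180\right) = -242 - 497 \left(-188 + 0\right) \left(150 - 180\right) = -242 - 497 \left(\left(-188\right) \left(-30\right)\right) = -242 - 2803080 = -2803322$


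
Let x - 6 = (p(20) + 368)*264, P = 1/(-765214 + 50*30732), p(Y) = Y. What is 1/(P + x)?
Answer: 771386/79019239069 ≈ 9.7620e-6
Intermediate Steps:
P = 1/771386 (P = 1/(-765214 + 1536600) = 1/771386 ≈ 1.2964e-6)
x = 102438 (x = 6 + (20 + 368)*264 = 6 + 388*264 = 6 + 102432 = 102438)
1/(P + x) = 1/(1/771386 + 102438) = 1/(79019239069/771386) = 771386/79019239069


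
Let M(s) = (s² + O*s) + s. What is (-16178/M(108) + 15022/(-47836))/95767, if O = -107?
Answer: -97141945/123689975724 ≈ -0.00078537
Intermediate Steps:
M(s) = s² - 106*s (M(s) = (s² - 107*s) + s = s² - 106*s)
(-16178/M(108) + 15022/(-47836))/95767 = (-16178*1/(108*(-106 + 108)) + 15022/(-47836))/95767 = (-16178/(108*2) + 15022*(-1/47836))*(1/95767) = (-16178/216 - 7511/23918)*(1/95767) = (-16178*1/216 - 7511/23918)*(1/95767) = (-8089/108 - 7511/23918)*(1/95767) = -97141945/1291572*1/95767 = -97141945/123689975724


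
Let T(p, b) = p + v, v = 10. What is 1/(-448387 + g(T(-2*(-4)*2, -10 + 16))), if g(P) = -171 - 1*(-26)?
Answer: -1/448532 ≈ -2.2295e-6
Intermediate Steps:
T(p, b) = 10 + p (T(p, b) = p + 10 = 10 + p)
g(P) = -145 (g(P) = -171 + 26 = -145)
1/(-448387 + g(T(-2*(-4)*2, -10 + 16))) = 1/(-448387 - 145) = 1/(-448532) = -1/448532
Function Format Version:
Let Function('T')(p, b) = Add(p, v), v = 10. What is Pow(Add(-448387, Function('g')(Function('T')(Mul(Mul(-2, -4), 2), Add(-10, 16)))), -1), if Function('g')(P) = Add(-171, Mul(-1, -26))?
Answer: Rational(-1, 448532) ≈ -2.2295e-6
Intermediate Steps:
Function('T')(p, b) = Add(10, p) (Function('T')(p, b) = Add(p, 10) = Add(10, p))
Function('g')(P) = -145 (Function('g')(P) = Add(-171, 26) = -145)
Pow(Add(-448387, Function('g')(Function('T')(Mul(Mul(-2, -4), 2), Add(-10, 16)))), -1) = Pow(Add(-448387, -145), -1) = Pow(-448532, -1) = Rational(-1, 448532)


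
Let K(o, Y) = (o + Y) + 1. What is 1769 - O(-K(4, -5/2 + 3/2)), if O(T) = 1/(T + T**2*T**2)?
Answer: 445787/252 ≈ 1769.0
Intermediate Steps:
K(o, Y) = 1 + Y + o (K(o, Y) = (Y + o) + 1 = 1 + Y + o)
O(T) = 1/(T + T**4)
1769 - O(-K(4, -5/2 + 3/2)) = 1769 - 1/(-(1 + (-5/2 + 3/2) + 4) + (-(1 + (-5/2 + 3/2) + 4))**4) = 1769 - 1/(-(1 - 1 + 4) + (-(1 - 1 + 4))**4) = 1769 - 1/(-1*4 + (-1*4)**4) = 1769 - 1/(-4 + (-4)**4) = 1769 - 1/(-4 + 256) = 1769 - 1/252 = 445787/252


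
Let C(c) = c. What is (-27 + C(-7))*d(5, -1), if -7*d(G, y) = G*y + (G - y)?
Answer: 34/7 ≈ 4.8571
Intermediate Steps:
d(G, y) = -G/7 + y/7 - G*y/7 (d(G, y) = -(G*y + (G - y))/7 = -(G - y + G*y)/7 = -G/7 + y/7 - G*y/7)
(-27 + C(-7))*d(5, -1) = (-27 - 7)*(-1/7*5 + (1/7)*(-1) - 1/7*5*(-1)) = -34*(-5/7 - 1/7 + 5/7) = -34*(-1/7) = 34/7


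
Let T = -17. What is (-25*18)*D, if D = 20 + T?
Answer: -1350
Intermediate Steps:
D = 3 (D = 20 - 17 = 3)
(-25*18)*D = -25*18*3 = -450*3 = -1350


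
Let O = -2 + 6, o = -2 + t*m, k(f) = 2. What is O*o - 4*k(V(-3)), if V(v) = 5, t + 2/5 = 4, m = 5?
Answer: 56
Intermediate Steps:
t = 18/5 (t = -⅖ + 4 = 18/5 ≈ 3.6000)
o = 16 (o = -2 + (18/5)*5 = -2 + 18 = 16)
O = 4
O*o - 4*k(V(-3)) = 4*16 - 4*2 = 64 - 8 = 56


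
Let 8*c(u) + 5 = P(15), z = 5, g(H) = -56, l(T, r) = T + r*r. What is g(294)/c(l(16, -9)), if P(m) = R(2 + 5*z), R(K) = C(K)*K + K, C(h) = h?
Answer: -448/751 ≈ -0.59654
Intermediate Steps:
l(T, r) = T + r²
R(K) = K + K² (R(K) = K*K + K = K² + K = K + K²)
P(m) = 756 (P(m) = (2 + 5*5)*(1 + (2 + 5*5)) = (2 + 25)*(1 + (2 + 25)) = 27*(1 + 27) = 27*28 = 756)
c(u) = 751/8 (c(u) = -5/8 + (⅛)*756 = -5/8 + 189/2 = 751/8)
g(294)/c(l(16, -9)) = -56/751/8 = -56*8/751 = -448/751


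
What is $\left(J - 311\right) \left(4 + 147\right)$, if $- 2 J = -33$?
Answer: $- \frac{88939}{2} \approx -44470.0$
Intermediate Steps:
$J = \frac{33}{2}$ ($J = \left(- \frac{1}{2}\right) \left(-33\right) = \frac{33}{2} \approx 16.5$)
$\left(J - 311\right) \left(4 + 147\right) = \left(\frac{33}{2} - 311\right) \left(4 + 147\right) = \left(- \frac{589}{2}\right) 151 = - \frac{88939}{2}$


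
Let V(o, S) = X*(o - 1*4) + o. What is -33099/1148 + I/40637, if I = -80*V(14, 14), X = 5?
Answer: -1350921823/46651276 ≈ -28.958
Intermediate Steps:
V(o, S) = -20 + 6*o (V(o, S) = 5*(o - 1*4) + o = 5*(o - 4) + o = 5*(-4 + o) + o = (-20 + 5*o) + o = -20 + 6*o)
I = -5120 (I = -80*(-20 + 6*14) = -80*(-20 + 84) = -80*64 = -5120)
-33099/1148 + I/40637 = -33099/1148 - 5120/40637 = -1350921823/46651276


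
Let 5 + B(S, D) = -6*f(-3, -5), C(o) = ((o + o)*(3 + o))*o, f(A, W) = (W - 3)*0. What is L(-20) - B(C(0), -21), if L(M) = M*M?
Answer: 405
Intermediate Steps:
f(A, W) = 0 (f(A, W) = (-3 + W)*0 = 0)
C(o) = 2*o**2*(3 + o) (C(o) = ((2*o)*(3 + o))*o = (2*o*(3 + o))*o = 2*o**2*(3 + o))
B(S, D) = -5 (B(S, D) = -5 - 6*0 = -5 + 0 = -5)
L(M) = M**2
L(-20) - B(C(0), -21) = (-20)**2 - 1*(-5) = 400 + 5 = 405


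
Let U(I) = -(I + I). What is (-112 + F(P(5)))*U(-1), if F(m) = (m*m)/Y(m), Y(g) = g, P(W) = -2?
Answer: -228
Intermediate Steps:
U(I) = -2*I
F(m) = m (F(m) = (m*m)/m = m**2/m = m)
(-112 + F(P(5)))*U(-1) = (-112 - 2)*(-2*(-1)) = -114*2 = -228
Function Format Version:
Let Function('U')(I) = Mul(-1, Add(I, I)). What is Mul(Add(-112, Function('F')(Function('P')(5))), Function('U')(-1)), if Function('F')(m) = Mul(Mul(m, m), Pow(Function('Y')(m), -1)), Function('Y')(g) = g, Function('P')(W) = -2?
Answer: -228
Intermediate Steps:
Function('U')(I) = Mul(-2, I) (Function('U')(I) = Mul(-1, Mul(2, I)) = Mul(-2, I))
Function('F')(m) = m (Function('F')(m) = Mul(Mul(m, m), Pow(m, -1)) = Mul(Pow(m, 2), Pow(m, -1)) = m)
Mul(Add(-112, Function('F')(Function('P')(5))), Function('U')(-1)) = Mul(Add(-112, -2), Mul(-2, -1)) = Mul(-114, 2) = -228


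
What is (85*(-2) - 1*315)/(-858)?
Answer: 485/858 ≈ 0.56527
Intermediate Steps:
(85*(-2) - 1*315)/(-858) = (-170 - 315)*(-1/858) = -485*(-1/858) = 485/858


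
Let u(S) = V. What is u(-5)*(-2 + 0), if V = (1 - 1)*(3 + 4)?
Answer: 0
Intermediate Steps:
V = 0 (V = 0*7 = 0)
u(S) = 0
u(-5)*(-2 + 0) = 0*(-2 + 0) = 0*(-2) = 0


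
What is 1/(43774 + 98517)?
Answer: 1/142291 ≈ 7.0278e-6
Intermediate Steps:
1/(43774 + 98517) = 1/142291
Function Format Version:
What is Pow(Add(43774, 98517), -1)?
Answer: Rational(1, 142291) ≈ 7.0278e-6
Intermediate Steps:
Pow(Add(43774, 98517), -1) = Pow(142291, -1) = Rational(1, 142291)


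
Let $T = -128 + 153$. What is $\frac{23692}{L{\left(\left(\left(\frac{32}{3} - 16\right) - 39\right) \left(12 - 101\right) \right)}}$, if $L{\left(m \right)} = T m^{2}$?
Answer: $\frac{213228}{3502864225} \approx 6.0872 \cdot 10^{-5}$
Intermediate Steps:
$T = 25$
$L{\left(m \right)} = 25 m^{2}$
$\frac{23692}{L{\left(\left(\left(\frac{32}{3} - 16\right) - 39\right) \left(12 - 101\right) \right)}} = \frac{23692}{25 \left(\left(\left(\frac{32}{3} - 16\right) - 39\right) \left(12 - 101\right)\right)^{2}} = \frac{23692}{25 \left(\left(\left(32 \cdot \frac{1}{3} - 16\right) - 39\right) \left(-89\right)\right)^{2}} = \frac{23692}{25 \left(\left(\left(\frac{32}{3} - 16\right) - 39\right) \left(-89\right)\right)^{2}} = \frac{23692}{25 \left(\left(- \frac{16}{3} - 39\right) \left(-89\right)\right)^{2}} = \frac{23692}{25 \left(\left(- \frac{133}{3}\right) \left(-89\right)\right)^{2}} = \frac{23692}{25 \left(\frac{11837}{3}\right)^{2}} = \frac{23692}{25 \cdot \frac{140114569}{9}} = \frac{23692}{\frac{3502864225}{9}} = 23692 \cdot \frac{9}{3502864225} = \frac{213228}{3502864225}$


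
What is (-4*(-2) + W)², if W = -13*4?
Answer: 1936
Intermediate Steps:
W = -52
(-4*(-2) + W)² = (-4*(-2) - 52)² = (8 - 52)² = (-44)² = 1936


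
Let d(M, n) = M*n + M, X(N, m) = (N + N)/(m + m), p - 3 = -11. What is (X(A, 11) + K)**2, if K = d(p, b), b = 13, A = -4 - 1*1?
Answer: 1530169/121 ≈ 12646.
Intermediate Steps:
A = -5 (A = -4 - 1 = -5)
p = -8 (p = 3 - 11 = -8)
X(N, m) = N/m (X(N, m) = (2*N)/((2*m)) = (2*N)*(1/(2*m)) = N/m)
d(M, n) = M + M*n
K = -112 (K = -8*(1 + 13) = -8*14 = -112)
(X(A, 11) + K)**2 = (-5/11 - 112)**2 = (-1237/11)**2 = 1530169/121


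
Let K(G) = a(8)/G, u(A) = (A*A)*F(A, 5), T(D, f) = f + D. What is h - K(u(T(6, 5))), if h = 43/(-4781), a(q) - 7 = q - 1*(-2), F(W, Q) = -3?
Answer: 65668/1735503 ≈ 0.037838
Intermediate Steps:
T(D, f) = D + f
u(A) = -3*A² (u(A) = (A*A)*(-3) = A²*(-3) = -3*A²)
a(q) = 9 + q (a(q) = 7 + (q - 1*(-2)) = 7 + (q + 2) = 7 + (2 + q) = 9 + q)
h = -43/4781 (h = 43*(-1/4781) = -43/4781 ≈ -0.0089939)
K(G) = 17/G (K(G) = (9 + 8)/G = 17/G)
h - K(u(T(6, 5))) = -43/4781 - 17/((-3*(6 + 5)²)) = -43/4781 - 17/((-3*11²)) = -43/4781 - 17/((-3*121)) = -43/4781 - 17/(-363) = -43/4781 - 17*(-1)/363 = -43/4781 - 1*(-17/363) = -43/4781 + 17/363 = 65668/1735503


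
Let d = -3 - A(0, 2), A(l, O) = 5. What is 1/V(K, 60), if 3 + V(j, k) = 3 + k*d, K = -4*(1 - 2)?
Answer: -1/480 ≈ -0.0020833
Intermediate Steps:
K = 4 (K = -4*(-1) = 4)
d = -8 (d = -3 - 1*5 = -3 - 5 = -8)
V(j, k) = -8*k (V(j, k) = -3 + (3 + k*(-8)) = -3 + (3 - 8*k) = -8*k)
1/V(K, 60) = 1/(-8*60) = 1/(-480) = -1/480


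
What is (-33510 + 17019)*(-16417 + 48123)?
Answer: -522863646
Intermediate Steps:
(-33510 + 17019)*(-16417 + 48123) = -16491*31706 = -522863646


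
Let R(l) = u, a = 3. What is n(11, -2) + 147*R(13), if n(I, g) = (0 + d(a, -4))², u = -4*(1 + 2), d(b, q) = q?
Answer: -1748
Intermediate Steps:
u = -12 (u = -4*3 = -12)
n(I, g) = 16 (n(I, g) = (0 - 4)² = (-4)² = 16)
R(l) = -12
n(11, -2) + 147*R(13) = 16 + 147*(-12) = 16 - 1764 = -1748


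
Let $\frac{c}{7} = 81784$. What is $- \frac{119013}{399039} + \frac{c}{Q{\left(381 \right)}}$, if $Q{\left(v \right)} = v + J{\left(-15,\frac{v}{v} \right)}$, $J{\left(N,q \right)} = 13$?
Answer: $\frac{38066357985}{26203561} \approx 1452.7$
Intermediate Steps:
$Q{\left(v \right)} = 13 + v$ ($Q{\left(v \right)} = v + 13 = 13 + v$)
$c = 572488$ ($c = 7 \cdot 81784 = 572488$)
$- \frac{119013}{399039} + \frac{c}{Q{\left(381 \right)}} = - \frac{119013}{399039} + \frac{572488}{13 + 381} = \left(-119013\right) \frac{1}{399039} + \frac{572488}{394} = - \frac{39671}{133013} + 572488 \cdot \frac{1}{394} = - \frac{39671}{133013} + \frac{286244}{197} = \frac{38066357985}{26203561}$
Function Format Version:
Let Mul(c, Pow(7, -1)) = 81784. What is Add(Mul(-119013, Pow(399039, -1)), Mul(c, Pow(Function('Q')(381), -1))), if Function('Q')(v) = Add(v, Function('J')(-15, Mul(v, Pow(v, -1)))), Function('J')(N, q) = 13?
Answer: Rational(38066357985, 26203561) ≈ 1452.7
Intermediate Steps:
Function('Q')(v) = Add(13, v) (Function('Q')(v) = Add(v, 13) = Add(13, v))
c = 572488 (c = Mul(7, 81784) = 572488)
Add(Mul(-119013, Pow(399039, -1)), Mul(c, Pow(Function('Q')(381), -1))) = Add(Mul(-119013, Pow(399039, -1)), Mul(572488, Pow(Add(13, 381), -1))) = Add(Mul(-119013, Rational(1, 399039)), Mul(572488, Pow(394, -1))) = Add(Rational(-39671, 133013), Mul(572488, Rational(1, 394))) = Add(Rational(-39671, 133013), Rational(286244, 197)) = Rational(38066357985, 26203561)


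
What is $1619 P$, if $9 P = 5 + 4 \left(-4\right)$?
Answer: $- \frac{17809}{9} \approx -1978.8$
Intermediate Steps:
$P = - \frac{11}{9}$ ($P = \frac{5 + 4 \left(-4\right)}{9} = \frac{5 - 16}{9} = \frac{1}{9} \left(-11\right) = - \frac{11}{9} \approx -1.2222$)
$1619 P = 1619 \left(- \frac{11}{9}\right) = - \frac{17809}{9}$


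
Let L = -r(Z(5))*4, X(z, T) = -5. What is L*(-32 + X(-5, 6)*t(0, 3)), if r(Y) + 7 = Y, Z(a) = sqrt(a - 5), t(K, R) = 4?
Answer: -1456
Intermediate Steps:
Z(a) = sqrt(-5 + a)
r(Y) = -7 + Y
L = 28 (L = -(-7 + sqrt(-5 + 5))*4 = -(-7 + sqrt(0))*4 = -(-7 + 0)*4 = -1*(-7)*4 = 7*4 = 28)
L*(-32 + X(-5, 6)*t(0, 3)) = 28*(-32 - 5*4) = 28*(-32 - 20) = 28*(-52) = -1456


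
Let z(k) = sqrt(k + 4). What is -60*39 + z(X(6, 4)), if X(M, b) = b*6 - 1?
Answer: -2340 + 3*sqrt(3) ≈ -2334.8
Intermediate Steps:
X(M, b) = -1 + 6*b (X(M, b) = 6*b - 1 = -1 + 6*b)
z(k) = sqrt(4 + k)
-60*39 + z(X(6, 4)) = -60*39 + sqrt(4 + (-1 + 6*4)) = -2340 + sqrt(4 + (-1 + 24)) = -2340 + sqrt(4 + 23) = -2340 + sqrt(27) = -2340 + 3*sqrt(3)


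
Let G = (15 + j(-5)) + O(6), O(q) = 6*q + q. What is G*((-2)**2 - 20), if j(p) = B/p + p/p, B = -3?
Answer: -4688/5 ≈ -937.60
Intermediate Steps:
j(p) = 1 - 3/p (j(p) = -3/p + p/p = -3/p + 1 = 1 - 3/p)
O(q) = 7*q
G = 293/5 (G = (15 + (-3 - 5)/(-5)) + 7*6 = (15 - 1/5*(-8)) + 42 = (15 + 8/5) + 42 = 83/5 + 42 = 293/5 ≈ 58.600)
G*((-2)**2 - 20) = 293*((-2)**2 - 20)/5 = 293*(4 - 20)/5 = (293/5)*(-16) = -4688/5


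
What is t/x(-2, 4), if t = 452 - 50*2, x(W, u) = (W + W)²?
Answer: 22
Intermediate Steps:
x(W, u) = 4*W² (x(W, u) = (2*W)² = 4*W²)
t = 352 (t = 452 - 1*100 = 452 - 100 = 352)
t/x(-2, 4) = 352/((4*(-2)²)) = 352/((4*4)) = 352/16 = 352*(1/16) = 22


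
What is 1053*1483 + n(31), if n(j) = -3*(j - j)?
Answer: 1561599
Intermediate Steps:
n(j) = 0 (n(j) = -3*0 = 0)
1053*1483 + n(31) = 1053*1483 + 0 = 1561599 + 0 = 1561599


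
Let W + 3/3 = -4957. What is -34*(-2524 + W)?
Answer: 254388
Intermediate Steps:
W = -4958 (W = -1 - 4957 = -4958)
-34*(-2524 + W) = -34*(-2524 - 4958) = -34*(-7482) = -2*(-127194) = 254388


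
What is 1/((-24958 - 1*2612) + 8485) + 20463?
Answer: 390536354/19085 ≈ 20463.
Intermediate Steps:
1/((-24958 - 1*2612) + 8485) + 20463 = 1/((-24958 - 2612) + 8485) + 20463 = 1/(-27570 + 8485) + 20463 = 1/(-19085) + 20463 = -1/19085 + 20463 = 390536354/19085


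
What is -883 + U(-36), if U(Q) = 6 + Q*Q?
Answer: 419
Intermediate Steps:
U(Q) = 6 + Q²
-883 + U(-36) = -883 + (6 + (-36)²) = -883 + (6 + 1296) = -883 + 1302 = 419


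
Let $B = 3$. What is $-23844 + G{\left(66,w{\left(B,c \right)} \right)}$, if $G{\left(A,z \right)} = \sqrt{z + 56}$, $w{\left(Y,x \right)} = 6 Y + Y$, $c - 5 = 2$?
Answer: $-23844 + \sqrt{77} \approx -23835.0$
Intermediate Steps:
$c = 7$ ($c = 5 + 2 = 7$)
$w{\left(Y,x \right)} = 7 Y$
$G{\left(A,z \right)} = \sqrt{56 + z}$
$-23844 + G{\left(66,w{\left(B,c \right)} \right)} = -23844 + \sqrt{56 + 7 \cdot 3} = -23844 + \sqrt{56 + 21} = -23844 + \sqrt{77}$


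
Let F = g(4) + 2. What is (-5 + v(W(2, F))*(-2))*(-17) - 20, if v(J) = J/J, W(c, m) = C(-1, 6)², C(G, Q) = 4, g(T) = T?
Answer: 99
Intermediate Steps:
F = 6 (F = 4 + 2 = 6)
W(c, m) = 16 (W(c, m) = 4² = 16)
v(J) = 1
(-5 + v(W(2, F))*(-2))*(-17) - 20 = (-5 + 1*(-2))*(-17) - 20 = (-5 - 2)*(-17) - 20 = -7*(-17) - 20 = 119 - 20 = 99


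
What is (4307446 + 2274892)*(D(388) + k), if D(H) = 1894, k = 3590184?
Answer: 23644271518364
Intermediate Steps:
(4307446 + 2274892)*(D(388) + k) = (4307446 + 2274892)*(1894 + 3590184) = 6582338*3592078 = 23644271518364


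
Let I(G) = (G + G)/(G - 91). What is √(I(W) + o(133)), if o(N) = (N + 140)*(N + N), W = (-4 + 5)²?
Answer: √16339045/15 ≈ 269.48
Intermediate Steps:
W = 1 (W = 1² = 1)
I(G) = 2*G/(-91 + G) (I(G) = (2*G)/(-91 + G) = 2*G/(-91 + G))
o(N) = 2*N*(140 + N) (o(N) = (140 + N)*(2*N) = 2*N*(140 + N))
√(I(W) + o(133)) = √(2*1/(-91 + 1) + 2*133*(140 + 133)) = √(2*1/(-90) + 2*133*273) = √(2*1*(-1/90) + 72618) = √(-1/45 + 72618) = √(3267809/45) = √16339045/15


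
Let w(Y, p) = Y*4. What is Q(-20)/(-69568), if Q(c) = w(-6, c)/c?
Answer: -3/173920 ≈ -1.7249e-5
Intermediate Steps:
w(Y, p) = 4*Y
Q(c) = -24/c (Q(c) = (4*(-6))/c = -24/c)
Q(-20)/(-69568) = -24/(-20)/(-69568) = -24*(-1/20)*(-1/69568) = (6/5)*(-1/69568) = -3/173920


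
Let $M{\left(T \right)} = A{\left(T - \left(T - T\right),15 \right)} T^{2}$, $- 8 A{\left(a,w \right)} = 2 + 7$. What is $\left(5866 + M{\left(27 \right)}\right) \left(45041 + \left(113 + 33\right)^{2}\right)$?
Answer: $\frac{2678633019}{8} \approx 3.3483 \cdot 10^{8}$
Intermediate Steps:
$A{\left(a,w \right)} = - \frac{9}{8}$ ($A{\left(a,w \right)} = - \frac{2 + 7}{8} = \left(- \frac{1}{8}\right) 9 = - \frac{9}{8}$)
$M{\left(T \right)} = - \frac{9 T^{2}}{8}$
$\left(5866 + M{\left(27 \right)}\right) \left(45041 + \left(113 + 33\right)^{2}\right) = \left(5866 - \frac{9 \cdot 27^{2}}{8}\right) \left(45041 + \left(113 + 33\right)^{2}\right) = \left(5866 - \frac{6561}{8}\right) \left(45041 + 146^{2}\right) = \left(5866 - \frac{6561}{8}\right) \left(45041 + 21316\right) = \frac{40367}{8} \cdot 66357 = \frac{2678633019}{8}$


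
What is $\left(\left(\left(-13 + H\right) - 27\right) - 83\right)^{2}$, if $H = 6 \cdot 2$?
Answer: $12321$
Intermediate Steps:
$H = 12$
$\left(\left(\left(-13 + H\right) - 27\right) - 83\right)^{2} = \left(\left(\left(-13 + 12\right) - 27\right) - 83\right)^{2} = \left(\left(-1 - 27\right) - 83\right)^{2} = \left(-28 - 83\right)^{2} = \left(-111\right)^{2} = 12321$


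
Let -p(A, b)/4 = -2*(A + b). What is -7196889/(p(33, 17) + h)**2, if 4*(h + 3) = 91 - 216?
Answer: -16450032/305767 ≈ -53.799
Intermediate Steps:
p(A, b) = 8*A + 8*b (p(A, b) = -(-8)*(A + b) = -4*(-2*A - 2*b) = 8*A + 8*b)
h = -137/4 (h = -3 + (91 - 216)/4 = -3 + (1/4)*(-125) = -3 - 125/4 = -137/4 ≈ -34.250)
-7196889/(p(33, 17) + h)**2 = -7196889/((8*33 + 8*17) - 137/4)**2 = -7196889/((264 + 136) - 137/4)**2 = -7196889/(400 - 137/4)**2 = -7196889/((1463/4)**2) = -7196889/2140369/16 = -7196889*16/2140369 = -16450032/305767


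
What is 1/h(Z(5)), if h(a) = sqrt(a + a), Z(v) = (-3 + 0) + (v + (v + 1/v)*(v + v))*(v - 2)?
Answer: sqrt(21)/84 ≈ 0.054554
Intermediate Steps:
Z(v) = -3 + (-2 + v)*(v + 2*v*(v + 1/v)) (Z(v) = -3 + (v + (v + 1/v)*(2*v))*(-2 + v) = -3 + (v + 2*v*(v + 1/v))*(-2 + v) = -3 + (-2 + v)*(v + 2*v*(v + 1/v)))
h(a) = sqrt(2)*sqrt(a) (h(a) = sqrt(2*a) = sqrt(2)*sqrt(a))
1/h(Z(5)) = 1/(sqrt(2)*sqrt(-7 - 3*5**2 + 2*5**3)) = 1/(sqrt(2)*sqrt(-7 - 3*25 + 2*125)) = 1/(sqrt(2)*sqrt(-7 - 75 + 250)) = 1/(sqrt(2)*sqrt(168)) = 1/(sqrt(2)*(2*sqrt(42))) = 1/(4*sqrt(21)) = sqrt(21)/84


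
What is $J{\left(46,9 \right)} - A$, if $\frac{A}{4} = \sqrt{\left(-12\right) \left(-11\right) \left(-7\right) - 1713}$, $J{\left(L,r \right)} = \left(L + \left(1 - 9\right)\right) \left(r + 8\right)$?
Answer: $646 - 12 i \sqrt{293} \approx 646.0 - 205.41 i$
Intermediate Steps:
$J{\left(L,r \right)} = \left(-8 + L\right) \left(8 + r\right)$ ($J{\left(L,r \right)} = \left(L - 8\right) \left(8 + r\right) = \left(-8 + L\right) \left(8 + r\right)$)
$A = 12 i \sqrt{293}$ ($A = 4 \sqrt{\left(-12\right) \left(-11\right) \left(-7\right) - 1713} = 4 \sqrt{132 \left(-7\right) - 1713} = 4 \sqrt{-924 - 1713} = 4 \sqrt{-2637} = 4 \cdot 3 i \sqrt{293} = 12 i \sqrt{293} \approx 205.41 i$)
$J{\left(46,9 \right)} - A = \left(-64 - 72 + 8 \cdot 46 + 46 \cdot 9\right) - 12 i \sqrt{293} = \left(-64 - 72 + 368 + 414\right) - 12 i \sqrt{293} = 646 - 12 i \sqrt{293}$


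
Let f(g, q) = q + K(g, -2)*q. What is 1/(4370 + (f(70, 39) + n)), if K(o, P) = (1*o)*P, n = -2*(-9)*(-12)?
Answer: -1/1267 ≈ -0.00078927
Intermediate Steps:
n = -216 (n = 18*(-12) = -216)
K(o, P) = P*o (K(o, P) = o*P = P*o)
f(g, q) = q - 2*g*q (f(g, q) = q + (-2*g)*q = q - 2*g*q)
1/(4370 + (f(70, 39) + n)) = 1/(4370 + (39*(1 - 2*70) - 216)) = 1/(4370 + (39*(1 - 140) - 216)) = 1/(4370 + (39*(-139) - 216)) = 1/(4370 + (-5421 - 216)) = 1/(4370 - 5637) = 1/(-1267) = -1/1267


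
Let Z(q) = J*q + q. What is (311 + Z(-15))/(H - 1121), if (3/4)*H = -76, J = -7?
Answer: -1203/3667 ≈ -0.32806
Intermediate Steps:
H = -304/3 (H = (4/3)*(-76) = -304/3 ≈ -101.33)
Z(q) = -6*q (Z(q) = -7*q + q = -6*q)
(311 + Z(-15))/(H - 1121) = (311 - 6*(-15))/(-304/3 - 1121) = (311 + 90)/(-3667/3) = 401*(-3/3667) = -1203/3667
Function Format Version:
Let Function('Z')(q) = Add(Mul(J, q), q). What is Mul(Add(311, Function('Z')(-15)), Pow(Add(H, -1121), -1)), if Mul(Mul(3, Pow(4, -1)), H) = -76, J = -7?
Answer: Rational(-1203, 3667) ≈ -0.32806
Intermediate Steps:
H = Rational(-304, 3) (H = Mul(Rational(4, 3), -76) = Rational(-304, 3) ≈ -101.33)
Function('Z')(q) = Mul(-6, q) (Function('Z')(q) = Add(Mul(-7, q), q) = Mul(-6, q))
Mul(Add(311, Function('Z')(-15)), Pow(Add(H, -1121), -1)) = Mul(Add(311, Mul(-6, -15)), Pow(Add(Rational(-304, 3), -1121), -1)) = Mul(Add(311, 90), Pow(Rational(-3667, 3), -1)) = Mul(401, Rational(-3, 3667)) = Rational(-1203, 3667)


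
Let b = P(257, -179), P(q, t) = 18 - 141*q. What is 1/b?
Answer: -1/36219 ≈ -2.7610e-5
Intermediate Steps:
b = -36219 (b = 18 - 141*257 = 18 - 36237 = -36219)
1/b = 1/(-36219) = -1/36219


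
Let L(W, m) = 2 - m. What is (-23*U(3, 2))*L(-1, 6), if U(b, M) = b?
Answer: 276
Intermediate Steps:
(-23*U(3, 2))*L(-1, 6) = (-23*3)*(2 - 1*6) = -69*(2 - 6) = -69*(-4) = 276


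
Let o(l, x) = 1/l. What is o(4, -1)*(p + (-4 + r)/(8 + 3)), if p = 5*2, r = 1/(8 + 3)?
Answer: 1167/484 ≈ 2.4112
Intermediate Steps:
r = 1/11 ≈ 0.090909
p = 10
o(4, -1)*(p + (-4 + r)/(8 + 3)) = (10 + (-4 + 1/11)/(8 + 3))/4 = (10 - 43/11/11)/4 = (10 - 43/11*1/11)/4 = (10 - 43/121)/4 = (¼)*(1167/121) = 1167/484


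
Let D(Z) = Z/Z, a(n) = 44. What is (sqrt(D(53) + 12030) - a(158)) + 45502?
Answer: 45458 + sqrt(12031) ≈ 45568.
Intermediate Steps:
D(Z) = 1
(sqrt(D(53) + 12030) - a(158)) + 45502 = (sqrt(1 + 12030) - 1*44) + 45502 = (sqrt(12031) - 44) + 45502 = (-44 + sqrt(12031)) + 45502 = 45458 + sqrt(12031)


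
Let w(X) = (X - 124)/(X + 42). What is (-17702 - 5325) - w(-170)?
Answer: -1473875/64 ≈ -23029.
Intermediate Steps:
w(X) = (-124 + X)/(42 + X)
(-17702 - 5325) - w(-170) = (-17702 - 5325) - (-124 - 170)/(42 - 170) = -23027 - (-294)/(-128) = -23027 - (-1)*(-294)/128 = -23027 - 1*147/64 = -23027 - 147/64 = -1473875/64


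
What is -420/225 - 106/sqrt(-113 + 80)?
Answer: -28/15 + 106*I*sqrt(33)/33 ≈ -1.8667 + 18.452*I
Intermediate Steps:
-420/225 - 106/sqrt(-113 + 80) = -420*1/225 - 106*(-I*sqrt(33)/33) = -28/15 - 106*(-I*sqrt(33)/33) = -28/15 - (-106)*I*sqrt(33)/33 = -28/15 + 106*I*sqrt(33)/33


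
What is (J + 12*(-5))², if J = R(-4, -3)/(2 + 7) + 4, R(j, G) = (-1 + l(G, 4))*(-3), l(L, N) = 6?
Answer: 29929/9 ≈ 3325.4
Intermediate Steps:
R(j, G) = -15 (R(j, G) = (-1 + 6)*(-3) = 5*(-3) = -15)
J = 7/3 (J = -15/(2 + 7) + 4 = -15/9 + 4 = (⅑)*(-15) + 4 = -5/3 + 4 = 7/3 ≈ 2.3333)
(J + 12*(-5))² = (7/3 + 12*(-5))² = (7/3 - 60)² = (-173/3)² = 29929/9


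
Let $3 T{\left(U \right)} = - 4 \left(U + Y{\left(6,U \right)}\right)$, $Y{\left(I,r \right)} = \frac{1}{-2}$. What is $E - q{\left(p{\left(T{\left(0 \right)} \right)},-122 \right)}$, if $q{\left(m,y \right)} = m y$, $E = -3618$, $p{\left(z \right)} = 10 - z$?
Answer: $- \frac{7438}{3} \approx -2479.3$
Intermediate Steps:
$Y{\left(I,r \right)} = - \frac{1}{2}$
$T{\left(U \right)} = \frac{2}{3} - \frac{4 U}{3}$ ($T{\left(U \right)} = \frac{\left(-4\right) \left(U - \frac{1}{2}\right)}{3} = \frac{\left(-4\right) \left(- \frac{1}{2} + U\right)}{3} = \frac{2 - 4 U}{3} = \frac{2}{3} - \frac{4 U}{3}$)
$E - q{\left(p{\left(T{\left(0 \right)} \right)},-122 \right)} = -3618 - \left(10 - \left(\frac{2}{3} - 0\right)\right) \left(-122\right) = -3618 - \left(10 - \left(\frac{2}{3} + 0\right)\right) \left(-122\right) = -3618 - \left(10 - \frac{2}{3}\right) \left(-122\right) = -3618 - \frac{28}{3} \left(-122\right) = -3618 - - \frac{3416}{3} = -3618 + \frac{3416}{3} = - \frac{7438}{3}$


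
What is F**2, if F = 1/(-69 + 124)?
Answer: 1/3025 ≈ 0.00033058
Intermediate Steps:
F = 1/55 ≈ 0.018182
F**2 = (1/55)**2 = 1/3025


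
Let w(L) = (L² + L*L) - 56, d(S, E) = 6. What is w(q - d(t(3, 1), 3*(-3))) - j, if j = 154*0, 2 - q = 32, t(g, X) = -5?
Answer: 2536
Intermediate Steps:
q = -30 (q = 2 - 1*32 = 2 - 32 = -30)
w(L) = -56 + 2*L² (w(L) = (L² + L²) - 56 = 2*L² - 56 = -56 + 2*L²)
j = 0
w(q - d(t(3, 1), 3*(-3))) - j = (-56 + 2*(-30 - 1*6)²) - 1*0 = (-56 + 2*(-30 - 6)²) + 0 = (-56 + 2*(-36)²) + 0 = (-56 + 2*1296) + 0 = (-56 + 2592) + 0 = 2536 + 0 = 2536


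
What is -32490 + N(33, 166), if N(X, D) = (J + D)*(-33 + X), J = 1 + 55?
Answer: -32490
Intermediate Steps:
J = 56
N(X, D) = (-33 + X)*(56 + D) (N(X, D) = (56 + D)*(-33 + X) = (-33 + X)*(56 + D))
-32490 + N(33, 166) = -32490 + (-1848 - 33*166 + 56*33 + 166*33) = -32490 + (-1848 - 5478 + 1848 + 5478) = -32490 + 0 = -32490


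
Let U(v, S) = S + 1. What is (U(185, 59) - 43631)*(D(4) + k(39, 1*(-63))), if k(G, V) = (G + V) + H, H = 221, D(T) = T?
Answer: -8757771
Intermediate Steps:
U(v, S) = 1 + S
k(G, V) = 221 + G + V (k(G, V) = (G + V) + 221 = 221 + G + V)
(U(185, 59) - 43631)*(D(4) + k(39, 1*(-63))) = ((1 + 59) - 43631)*(4 + (221 + 39 + 1*(-63))) = (60 - 43631)*(4 + (221 + 39 - 63)) = -43571*(4 + 197) = -43571*201 = -8757771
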